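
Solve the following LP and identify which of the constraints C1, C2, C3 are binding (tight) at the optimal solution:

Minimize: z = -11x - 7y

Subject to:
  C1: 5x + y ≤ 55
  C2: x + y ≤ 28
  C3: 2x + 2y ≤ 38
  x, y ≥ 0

At x = 9, y = 10, compute slack b - a·x for each constraint:
  C1: 55 − 55 = 0  (binding)
  C2: 28 − 19 = 9  (slack)
  C3: 38 − 38 = 0  (binding)

Optimal: x = 9, y = 10
Binding: C1, C3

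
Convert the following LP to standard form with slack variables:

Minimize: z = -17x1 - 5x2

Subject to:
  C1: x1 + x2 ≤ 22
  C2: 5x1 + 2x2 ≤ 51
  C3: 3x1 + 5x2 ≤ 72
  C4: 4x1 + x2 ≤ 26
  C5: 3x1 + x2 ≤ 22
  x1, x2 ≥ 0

min z = -17x1 - 5x2

s.t.
  x1 + x2 + s1 = 22
  5x1 + 2x2 + s2 = 51
  3x1 + 5x2 + s3 = 72
  4x1 + x2 + s4 = 26
  3x1 + x2 + s5 = 22
  x1, x2, s1, s2, s3, s4, s5 ≥ 0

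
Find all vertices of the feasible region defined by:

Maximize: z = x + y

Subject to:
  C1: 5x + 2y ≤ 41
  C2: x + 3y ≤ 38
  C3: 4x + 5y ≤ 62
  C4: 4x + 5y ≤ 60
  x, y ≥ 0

(0, 0), (8.2, 0), (5, 8), (0, 12)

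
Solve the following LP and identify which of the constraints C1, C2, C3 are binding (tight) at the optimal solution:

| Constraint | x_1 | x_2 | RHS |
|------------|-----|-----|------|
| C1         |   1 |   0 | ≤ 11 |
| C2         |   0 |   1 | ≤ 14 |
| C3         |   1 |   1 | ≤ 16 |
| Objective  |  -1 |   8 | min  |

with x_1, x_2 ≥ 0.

At x_1 = 11, x_2 = 0, compute slack b - a·x for each constraint:
  C1: 11 − 11 = 0  (binding)
  C2: 14 − 0 = 14  (slack)
  C3: 16 − 11 = 5  (slack)

Optimal: x_1 = 11, x_2 = 0
Binding: C1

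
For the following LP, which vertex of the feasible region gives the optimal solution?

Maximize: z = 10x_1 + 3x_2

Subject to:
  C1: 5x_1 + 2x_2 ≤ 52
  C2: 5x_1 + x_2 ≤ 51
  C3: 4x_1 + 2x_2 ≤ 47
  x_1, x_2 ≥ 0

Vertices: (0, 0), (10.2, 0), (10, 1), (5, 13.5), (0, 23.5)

Evaluate the objective at each vertex of the feasible region:
  z(0, 0) = 0
  z(10.2, 0) = 102
  z(10, 1) = 103  ←
  z(5, 13.5) = 90.5
  z(0, 23.5) = 70.5
The maximum is at x_1 = 10, x_2 = 1.

(10, 1)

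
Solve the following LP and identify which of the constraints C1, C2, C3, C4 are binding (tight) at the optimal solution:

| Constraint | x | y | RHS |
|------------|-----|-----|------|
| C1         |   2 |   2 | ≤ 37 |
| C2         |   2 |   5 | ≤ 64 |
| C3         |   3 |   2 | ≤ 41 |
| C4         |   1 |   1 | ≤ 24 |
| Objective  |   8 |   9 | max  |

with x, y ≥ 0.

At x = 7, y = 10, compute slack b - a·x for each constraint:
  C1: 37 − 34 = 3  (slack)
  C2: 64 − 64 = 0  (binding)
  C3: 41 − 41 = 0  (binding)
  C4: 24 − 17 = 7  (slack)

Optimal: x = 7, y = 10
Binding: C2, C3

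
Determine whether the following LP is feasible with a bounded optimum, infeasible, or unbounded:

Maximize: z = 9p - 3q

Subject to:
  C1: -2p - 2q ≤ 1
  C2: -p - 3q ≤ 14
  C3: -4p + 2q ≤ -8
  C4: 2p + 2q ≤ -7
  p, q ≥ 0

Infeasible (no feasible solution exists)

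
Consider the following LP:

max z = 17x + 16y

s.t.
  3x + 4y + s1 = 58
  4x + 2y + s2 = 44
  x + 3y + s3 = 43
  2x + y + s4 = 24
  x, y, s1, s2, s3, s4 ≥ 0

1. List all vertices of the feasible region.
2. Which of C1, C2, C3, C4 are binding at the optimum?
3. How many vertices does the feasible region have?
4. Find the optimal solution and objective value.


1. (0, 0), (11, 0), (6, 10), (0.4, 14.2), (0, 14.33)
2. C1, C2
3. 5
4. x = 6, y = 10, z = 262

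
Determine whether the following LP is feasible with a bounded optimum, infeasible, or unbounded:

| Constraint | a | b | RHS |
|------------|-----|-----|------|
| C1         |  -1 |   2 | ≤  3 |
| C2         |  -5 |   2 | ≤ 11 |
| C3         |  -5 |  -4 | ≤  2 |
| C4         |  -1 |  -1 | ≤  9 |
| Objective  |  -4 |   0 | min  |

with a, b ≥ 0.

Unbounded (objective can decrease without bound)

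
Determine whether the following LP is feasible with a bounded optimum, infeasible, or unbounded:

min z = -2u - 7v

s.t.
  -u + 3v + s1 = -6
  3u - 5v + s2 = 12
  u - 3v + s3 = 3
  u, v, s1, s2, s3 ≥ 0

Infeasible (no feasible solution exists)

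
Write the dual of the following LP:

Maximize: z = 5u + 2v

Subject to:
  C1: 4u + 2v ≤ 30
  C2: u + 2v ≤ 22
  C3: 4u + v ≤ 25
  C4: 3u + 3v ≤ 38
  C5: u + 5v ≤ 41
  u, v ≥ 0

Primal max cᵀx s.t. Ax ≤ b, x ≥ 0  →  Dual min bᵀy s.t. Aᵀy ≥ c, y ≥ 0.

Minimize: z = 30y1 + 22y2 + 25y3 + 38y4 + 41y5

Subject to:
  4y1 + y2 + 4y3 + 3y4 + y5 ≥ 5
  2y1 + 2y2 + y3 + 3y4 + 5y5 ≥ 2
  y1, y2, y3, y4, y5 ≥ 0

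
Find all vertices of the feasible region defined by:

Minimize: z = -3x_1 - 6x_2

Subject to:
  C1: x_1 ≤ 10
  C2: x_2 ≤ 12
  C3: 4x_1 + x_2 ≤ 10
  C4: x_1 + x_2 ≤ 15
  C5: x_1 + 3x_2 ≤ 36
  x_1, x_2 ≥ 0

(0, 0), (2.5, 0), (0, 10)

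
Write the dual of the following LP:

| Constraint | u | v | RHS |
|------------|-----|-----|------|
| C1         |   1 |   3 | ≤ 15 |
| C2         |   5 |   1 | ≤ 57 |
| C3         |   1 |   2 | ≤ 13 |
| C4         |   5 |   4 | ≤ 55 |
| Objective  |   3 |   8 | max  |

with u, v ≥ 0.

Primal max cᵀx s.t. Ax ≤ b, x ≥ 0  →  Dual min bᵀy s.t. Aᵀy ≥ c, y ≥ 0.

Minimize: z = 15y1 + 57y2 + 13y3 + 55y4

Subject to:
  y1 + 5y2 + y3 + 5y4 ≥ 3
  3y1 + y2 + 2y3 + 4y4 ≥ 8
  y1, y2, y3, y4 ≥ 0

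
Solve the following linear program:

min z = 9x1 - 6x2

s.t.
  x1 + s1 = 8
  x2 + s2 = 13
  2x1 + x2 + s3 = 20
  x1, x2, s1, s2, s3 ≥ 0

Evaluate the objective at each vertex of the feasible region:
  z(0, 0) = 0
  z(8, 0) = 72
  z(8, 4) = 48
  z(3.5, 13) = -46.5
  z(0, 13) = -78  ←
The minimum is at x1 = 0, x2 = 13.

x1 = 0, x2 = 13, z = -78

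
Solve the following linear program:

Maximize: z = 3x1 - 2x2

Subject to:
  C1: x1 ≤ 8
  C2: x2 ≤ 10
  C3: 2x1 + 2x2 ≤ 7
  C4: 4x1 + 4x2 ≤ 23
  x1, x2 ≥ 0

Evaluate the objective at each vertex of the feasible region:
  z(0, 0) = 0
  z(3.5, 0) = 10.5  ←
  z(0, 3.5) = -7
The maximum is at x1 = 3.5, x2 = 0.

x1 = 3.5, x2 = 0, z = 10.5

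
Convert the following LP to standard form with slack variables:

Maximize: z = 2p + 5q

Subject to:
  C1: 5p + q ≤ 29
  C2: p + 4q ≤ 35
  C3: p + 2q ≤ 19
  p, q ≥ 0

max z = 2p + 5q

s.t.
  5p + q + s1 = 29
  p + 4q + s2 = 35
  p + 2q + s3 = 19
  p, q, s1, s2, s3 ≥ 0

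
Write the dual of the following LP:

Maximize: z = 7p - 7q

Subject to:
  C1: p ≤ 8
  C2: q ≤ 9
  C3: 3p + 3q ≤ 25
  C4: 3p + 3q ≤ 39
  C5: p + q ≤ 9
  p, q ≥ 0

Primal max cᵀx s.t. Ax ≤ b, x ≥ 0  →  Dual min bᵀy s.t. Aᵀy ≥ c, y ≥ 0.

Minimize: z = 8y1 + 9y2 + 25y3 + 39y4 + 9y5

Subject to:
  y1 + 3y3 + 3y4 + y5 ≥ 7
  y2 + 3y3 + 3y4 + y5 ≥ -7
  y1, y2, y3, y4, y5 ≥ 0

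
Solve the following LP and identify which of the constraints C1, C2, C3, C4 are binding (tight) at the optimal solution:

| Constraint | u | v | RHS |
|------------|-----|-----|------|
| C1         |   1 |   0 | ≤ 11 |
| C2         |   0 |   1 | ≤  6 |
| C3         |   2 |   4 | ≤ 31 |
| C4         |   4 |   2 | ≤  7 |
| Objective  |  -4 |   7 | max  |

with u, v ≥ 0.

At u = 0, v = 3.5, compute slack b - a·x for each constraint:
  C1: 11 − 0 = 11  (slack)
  C2: 6 − 3.5 = 2.5  (slack)
  C3: 31 − 14 = 17  (slack)
  C4: 7 − 7 = 0  (binding)

Optimal: u = 0, v = 3.5
Binding: C4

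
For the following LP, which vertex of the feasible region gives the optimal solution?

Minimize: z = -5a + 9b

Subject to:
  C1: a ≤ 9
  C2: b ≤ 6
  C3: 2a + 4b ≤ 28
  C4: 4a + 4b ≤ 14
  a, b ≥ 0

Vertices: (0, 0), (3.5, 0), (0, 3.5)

Evaluate the objective at each vertex of the feasible region:
  z(0, 0) = 0
  z(3.5, 0) = -17.5  ←
  z(0, 3.5) = 31.5
The minimum is at a = 3.5, b = 0.

(3.5, 0)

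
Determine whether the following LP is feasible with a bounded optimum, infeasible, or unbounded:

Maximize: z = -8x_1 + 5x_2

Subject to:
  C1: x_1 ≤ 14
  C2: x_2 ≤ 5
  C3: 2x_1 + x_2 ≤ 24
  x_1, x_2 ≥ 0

Feasible with a bounded optimal solution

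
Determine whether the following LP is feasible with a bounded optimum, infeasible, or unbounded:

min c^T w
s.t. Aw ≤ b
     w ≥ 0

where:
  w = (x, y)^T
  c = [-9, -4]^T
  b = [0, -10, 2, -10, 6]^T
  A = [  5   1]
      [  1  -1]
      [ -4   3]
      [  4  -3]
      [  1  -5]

Infeasible (no feasible solution exists)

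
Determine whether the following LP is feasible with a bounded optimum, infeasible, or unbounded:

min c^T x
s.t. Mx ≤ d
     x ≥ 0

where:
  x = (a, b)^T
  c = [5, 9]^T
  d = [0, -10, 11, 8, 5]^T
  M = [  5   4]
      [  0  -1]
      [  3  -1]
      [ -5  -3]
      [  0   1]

Infeasible (no feasible solution exists)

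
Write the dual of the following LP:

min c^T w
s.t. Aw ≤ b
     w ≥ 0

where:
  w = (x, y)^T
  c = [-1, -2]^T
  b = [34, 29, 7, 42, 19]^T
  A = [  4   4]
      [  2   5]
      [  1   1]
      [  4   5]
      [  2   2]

Primal min cᵀx s.t. Ax ≤ b, x ≥ 0  →  Dual max −bᵀy s.t. Aᵀy ≥ −c, y ≥ 0.

Maximize: z = -34y1 - 29y2 - 7y3 - 42y4 - 19y5

Subject to:
  4y1 + 2y2 + y3 + 4y4 + 2y5 ≥ 1
  4y1 + 5y2 + y3 + 5y4 + 2y5 ≥ 2
  y1, y2, y3, y4, y5 ≥ 0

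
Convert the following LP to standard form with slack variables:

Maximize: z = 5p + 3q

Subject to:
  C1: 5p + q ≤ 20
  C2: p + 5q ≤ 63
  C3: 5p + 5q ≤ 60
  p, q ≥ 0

max z = 5p + 3q

s.t.
  5p + q + s1 = 20
  p + 5q + s2 = 63
  5p + 5q + s3 = 60
  p, q, s1, s2, s3 ≥ 0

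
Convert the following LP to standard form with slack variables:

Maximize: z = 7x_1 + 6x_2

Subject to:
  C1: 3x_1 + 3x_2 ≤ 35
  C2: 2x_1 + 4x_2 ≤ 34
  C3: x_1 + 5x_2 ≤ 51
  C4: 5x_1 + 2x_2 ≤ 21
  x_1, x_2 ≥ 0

max z = 7x_1 + 6x_2

s.t.
  3x_1 + 3x_2 + s1 = 35
  2x_1 + 4x_2 + s2 = 34
  x_1 + 5x_2 + s3 = 51
  5x_1 + 2x_2 + s4 = 21
  x_1, x_2, s1, s2, s3, s4 ≥ 0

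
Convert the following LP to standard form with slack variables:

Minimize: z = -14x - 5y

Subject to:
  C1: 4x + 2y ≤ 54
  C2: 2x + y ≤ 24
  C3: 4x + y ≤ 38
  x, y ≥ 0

min z = -14x - 5y

s.t.
  4x + 2y + s1 = 54
  2x + y + s2 = 24
  4x + y + s3 = 38
  x, y, s1, s2, s3 ≥ 0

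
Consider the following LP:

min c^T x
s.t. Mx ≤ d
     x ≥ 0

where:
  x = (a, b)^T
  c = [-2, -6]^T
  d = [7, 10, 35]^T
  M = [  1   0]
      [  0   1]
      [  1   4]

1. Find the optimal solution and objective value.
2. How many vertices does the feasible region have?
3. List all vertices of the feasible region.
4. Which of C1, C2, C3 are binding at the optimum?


1. a = 7, b = 7, z = -56
2. 4
3. (0, 0), (7, 0), (7, 7), (0, 8.75)
4. C1, C3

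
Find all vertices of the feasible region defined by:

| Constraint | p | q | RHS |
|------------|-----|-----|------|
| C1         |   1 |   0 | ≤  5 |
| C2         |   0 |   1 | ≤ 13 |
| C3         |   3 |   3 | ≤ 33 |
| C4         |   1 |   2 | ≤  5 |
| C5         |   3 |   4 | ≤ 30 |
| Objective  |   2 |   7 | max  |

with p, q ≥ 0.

(0, 0), (5, 0), (0, 2.5)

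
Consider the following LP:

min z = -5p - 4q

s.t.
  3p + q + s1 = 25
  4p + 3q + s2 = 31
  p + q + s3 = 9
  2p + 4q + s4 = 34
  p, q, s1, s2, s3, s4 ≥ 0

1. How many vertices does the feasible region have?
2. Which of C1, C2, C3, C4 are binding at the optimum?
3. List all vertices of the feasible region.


1. 5
2. C2, C3
3. (0, 0), (7.75, 0), (4, 5), (1, 8), (0, 8.5)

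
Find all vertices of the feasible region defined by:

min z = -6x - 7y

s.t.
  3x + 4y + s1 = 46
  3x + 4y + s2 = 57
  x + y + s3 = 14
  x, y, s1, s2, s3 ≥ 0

(0, 0), (14, 0), (10, 4), (0, 11.5)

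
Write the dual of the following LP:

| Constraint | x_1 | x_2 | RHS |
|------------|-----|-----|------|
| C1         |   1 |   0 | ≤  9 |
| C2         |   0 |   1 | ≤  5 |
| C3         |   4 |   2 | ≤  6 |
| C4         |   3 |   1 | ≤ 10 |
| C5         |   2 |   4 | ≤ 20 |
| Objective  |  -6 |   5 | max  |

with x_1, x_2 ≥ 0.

Primal max cᵀx s.t. Ax ≤ b, x ≥ 0  →  Dual min bᵀy s.t. Aᵀy ≥ c, y ≥ 0.

Minimize: z = 9y1 + 5y2 + 6y3 + 10y4 + 20y5

Subject to:
  y1 + 4y3 + 3y4 + 2y5 ≥ -6
  y2 + 2y3 + y4 + 4y5 ≥ 5
  y1, y2, y3, y4, y5 ≥ 0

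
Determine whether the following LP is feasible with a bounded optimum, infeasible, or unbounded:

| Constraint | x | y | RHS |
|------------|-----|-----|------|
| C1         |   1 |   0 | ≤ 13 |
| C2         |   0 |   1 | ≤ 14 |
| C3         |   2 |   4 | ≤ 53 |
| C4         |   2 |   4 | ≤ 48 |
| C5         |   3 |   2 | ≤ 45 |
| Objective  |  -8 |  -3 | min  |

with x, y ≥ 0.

Feasible with a bounded optimal solution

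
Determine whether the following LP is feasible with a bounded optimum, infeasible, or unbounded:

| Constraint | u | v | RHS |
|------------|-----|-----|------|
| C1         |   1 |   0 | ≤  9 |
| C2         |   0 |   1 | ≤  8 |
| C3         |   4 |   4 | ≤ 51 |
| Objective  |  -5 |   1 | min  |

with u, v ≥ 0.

Feasible with a bounded optimal solution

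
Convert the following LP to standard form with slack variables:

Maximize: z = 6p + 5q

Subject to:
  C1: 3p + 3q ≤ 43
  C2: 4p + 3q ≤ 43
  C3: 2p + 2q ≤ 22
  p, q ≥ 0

max z = 6p + 5q

s.t.
  3p + 3q + s1 = 43
  4p + 3q + s2 = 43
  2p + 2q + s3 = 22
  p, q, s1, s2, s3 ≥ 0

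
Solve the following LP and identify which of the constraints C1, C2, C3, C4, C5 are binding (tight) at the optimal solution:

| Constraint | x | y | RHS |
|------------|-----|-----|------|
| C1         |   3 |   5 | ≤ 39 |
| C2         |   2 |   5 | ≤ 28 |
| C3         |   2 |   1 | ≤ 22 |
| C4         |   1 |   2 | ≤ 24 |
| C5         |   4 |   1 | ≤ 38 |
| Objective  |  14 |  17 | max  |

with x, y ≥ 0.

At x = 9, y = 2, compute slack b - a·x for each constraint:
  C1: 39 − 37 = 2  (slack)
  C2: 28 − 28 = 0  (binding)
  C3: 22 − 20 = 2  (slack)
  C4: 24 − 13 = 11  (slack)
  C5: 38 − 38 = 0  (binding)

Optimal: x = 9, y = 2
Binding: C2, C5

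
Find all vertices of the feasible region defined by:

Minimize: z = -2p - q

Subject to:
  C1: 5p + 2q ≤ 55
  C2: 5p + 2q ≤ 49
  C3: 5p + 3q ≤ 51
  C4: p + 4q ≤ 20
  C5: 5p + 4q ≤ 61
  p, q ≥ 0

(0, 0), (9.8, 0), (9, 2), (8.471, 2.882), (0, 5)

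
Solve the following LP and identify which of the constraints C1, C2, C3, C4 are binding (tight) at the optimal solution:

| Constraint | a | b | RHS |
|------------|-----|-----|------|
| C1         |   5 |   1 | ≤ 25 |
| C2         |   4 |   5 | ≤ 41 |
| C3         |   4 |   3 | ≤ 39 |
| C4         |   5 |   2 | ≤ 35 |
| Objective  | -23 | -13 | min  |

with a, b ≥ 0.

At a = 4, b = 5, compute slack b - a·x for each constraint:
  C1: 25 − 25 = 0  (binding)
  C2: 41 − 41 = 0  (binding)
  C3: 39 − 31 = 8  (slack)
  C4: 35 − 30 = 5  (slack)

Optimal: a = 4, b = 5
Binding: C1, C2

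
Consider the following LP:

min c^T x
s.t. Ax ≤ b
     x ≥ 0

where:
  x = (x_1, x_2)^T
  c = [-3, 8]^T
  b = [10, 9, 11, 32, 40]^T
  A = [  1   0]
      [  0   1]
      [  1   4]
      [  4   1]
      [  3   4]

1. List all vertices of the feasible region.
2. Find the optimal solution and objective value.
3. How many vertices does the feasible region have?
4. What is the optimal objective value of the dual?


1. (0, 0), (8, 0), (7.8, 0.8), (0, 2.75)
2. x_1 = 8, x_2 = 0, z = -24
3. 4
4. -24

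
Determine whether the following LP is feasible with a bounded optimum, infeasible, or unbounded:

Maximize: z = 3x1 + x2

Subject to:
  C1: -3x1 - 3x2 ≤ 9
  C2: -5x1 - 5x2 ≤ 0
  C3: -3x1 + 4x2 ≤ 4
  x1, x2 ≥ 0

Unbounded (objective can increase without bound)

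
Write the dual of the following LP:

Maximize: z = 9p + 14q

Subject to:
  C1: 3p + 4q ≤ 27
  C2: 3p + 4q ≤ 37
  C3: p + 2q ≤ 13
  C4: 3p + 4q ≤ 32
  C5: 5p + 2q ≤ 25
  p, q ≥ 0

Primal max cᵀx s.t. Ax ≤ b, x ≥ 0  →  Dual min bᵀy s.t. Aᵀy ≥ c, y ≥ 0.

Minimize: z = 27y1 + 37y2 + 13y3 + 32y4 + 25y5

Subject to:
  3y1 + 3y2 + y3 + 3y4 + 5y5 ≥ 9
  4y1 + 4y2 + 2y3 + 4y4 + 2y5 ≥ 14
  y1, y2, y3, y4, y5 ≥ 0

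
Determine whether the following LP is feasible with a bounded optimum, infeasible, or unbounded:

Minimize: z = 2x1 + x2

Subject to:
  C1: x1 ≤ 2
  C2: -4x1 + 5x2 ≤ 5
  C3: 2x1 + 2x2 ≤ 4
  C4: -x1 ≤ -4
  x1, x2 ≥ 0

Infeasible (no feasible solution exists)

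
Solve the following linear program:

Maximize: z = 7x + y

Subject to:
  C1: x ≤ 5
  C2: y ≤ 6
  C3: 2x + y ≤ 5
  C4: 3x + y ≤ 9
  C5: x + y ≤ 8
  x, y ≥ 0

Evaluate the objective at each vertex of the feasible region:
  z(0, 0) = 0
  z(2.5, 0) = 17.5  ←
  z(0, 5) = 5
The maximum is at x = 2.5, y = 0.

x = 2.5, y = 0, z = 17.5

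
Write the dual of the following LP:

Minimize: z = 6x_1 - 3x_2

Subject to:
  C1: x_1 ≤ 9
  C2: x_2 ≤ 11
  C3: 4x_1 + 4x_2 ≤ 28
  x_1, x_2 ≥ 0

Primal min cᵀx s.t. Ax ≤ b, x ≥ 0  →  Dual max −bᵀy s.t. Aᵀy ≥ −c, y ≥ 0.

Maximize: z = -9y1 - 11y2 - 28y3

Subject to:
  y1 + 4y3 ≥ -6
  y2 + 4y3 ≥ 3
  y1, y2, y3 ≥ 0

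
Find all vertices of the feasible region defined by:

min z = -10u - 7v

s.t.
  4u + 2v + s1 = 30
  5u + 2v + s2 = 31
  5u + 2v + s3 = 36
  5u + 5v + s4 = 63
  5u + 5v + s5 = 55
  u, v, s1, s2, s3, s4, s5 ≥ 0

(0, 0), (6.2, 0), (3, 8), (0, 11)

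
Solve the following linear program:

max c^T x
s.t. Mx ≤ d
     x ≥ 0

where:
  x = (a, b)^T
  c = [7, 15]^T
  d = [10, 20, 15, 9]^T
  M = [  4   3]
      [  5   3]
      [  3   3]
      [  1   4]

Evaluate the objective at each vertex of the feasible region:
  z(0, 0) = 0
  z(2.5, 0) = 17.5
  z(1, 2) = 37  ←
  z(0, 2.25) = 33.75
The maximum is at a = 1, b = 2.

a = 1, b = 2, z = 37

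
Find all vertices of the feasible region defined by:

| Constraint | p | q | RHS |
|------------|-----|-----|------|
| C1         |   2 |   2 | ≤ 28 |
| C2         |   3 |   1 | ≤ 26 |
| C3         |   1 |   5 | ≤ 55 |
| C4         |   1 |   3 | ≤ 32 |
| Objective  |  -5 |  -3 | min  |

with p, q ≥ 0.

(0, 0), (8.667, 0), (6, 8), (5, 9), (0, 10.67)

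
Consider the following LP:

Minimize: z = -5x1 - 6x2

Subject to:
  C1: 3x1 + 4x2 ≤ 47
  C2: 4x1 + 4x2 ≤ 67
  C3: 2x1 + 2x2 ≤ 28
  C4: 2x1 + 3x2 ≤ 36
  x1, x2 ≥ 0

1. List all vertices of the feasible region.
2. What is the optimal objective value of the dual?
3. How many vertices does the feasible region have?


1. (0, 0), (14, 0), (9, 5), (0, 11.75)
2. -75
3. 4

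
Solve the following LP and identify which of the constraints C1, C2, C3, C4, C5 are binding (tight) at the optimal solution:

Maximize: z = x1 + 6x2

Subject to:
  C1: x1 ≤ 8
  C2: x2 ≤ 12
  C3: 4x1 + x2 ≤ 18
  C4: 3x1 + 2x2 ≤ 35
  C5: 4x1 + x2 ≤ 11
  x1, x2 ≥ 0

At x1 = 0, x2 = 11, compute slack b - a·x for each constraint:
  C1: 8 − 0 = 8  (slack)
  C2: 12 − 11 = 1  (slack)
  C3: 18 − 11 = 7  (slack)
  C4: 35 − 22 = 13  (slack)
  C5: 11 − 11 = 0  (binding)

Optimal: x1 = 0, x2 = 11
Binding: C5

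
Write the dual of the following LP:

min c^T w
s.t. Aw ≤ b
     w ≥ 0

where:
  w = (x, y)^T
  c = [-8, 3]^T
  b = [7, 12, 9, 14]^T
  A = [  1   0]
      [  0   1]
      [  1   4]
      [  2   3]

Primal min cᵀx s.t. Ax ≤ b, x ≥ 0  →  Dual max −bᵀy s.t. Aᵀy ≥ −c, y ≥ 0.

Maximize: z = -7y1 - 12y2 - 9y3 - 14y4

Subject to:
  y1 + y3 + 2y4 ≥ 8
  y2 + 4y3 + 3y4 ≥ -3
  y1, y2, y3, y4 ≥ 0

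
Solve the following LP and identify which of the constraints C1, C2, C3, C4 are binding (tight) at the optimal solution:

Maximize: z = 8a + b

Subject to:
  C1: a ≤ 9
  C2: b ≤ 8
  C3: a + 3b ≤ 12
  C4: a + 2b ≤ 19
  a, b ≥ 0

At a = 9, b = 1, compute slack b - a·x for each constraint:
  C1: 9 − 9 = 0  (binding)
  C2: 8 − 1 = 7  (slack)
  C3: 12 − 12 = 0  (binding)
  C4: 19 − 11 = 8  (slack)

Optimal: a = 9, b = 1
Binding: C1, C3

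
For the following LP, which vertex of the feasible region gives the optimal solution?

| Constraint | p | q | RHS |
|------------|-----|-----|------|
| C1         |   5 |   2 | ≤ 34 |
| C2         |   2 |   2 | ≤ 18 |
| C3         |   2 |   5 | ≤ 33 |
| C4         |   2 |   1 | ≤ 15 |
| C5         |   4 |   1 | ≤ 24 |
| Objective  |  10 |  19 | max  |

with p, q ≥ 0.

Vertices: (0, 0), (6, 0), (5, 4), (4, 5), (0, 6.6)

Evaluate the objective at each vertex of the feasible region:
  z(0, 0) = 0
  z(6, 0) = 60
  z(5, 4) = 126
  z(4, 5) = 135  ←
  z(0, 6.6) = 125.4
The maximum is at p = 4, q = 5.

(4, 5)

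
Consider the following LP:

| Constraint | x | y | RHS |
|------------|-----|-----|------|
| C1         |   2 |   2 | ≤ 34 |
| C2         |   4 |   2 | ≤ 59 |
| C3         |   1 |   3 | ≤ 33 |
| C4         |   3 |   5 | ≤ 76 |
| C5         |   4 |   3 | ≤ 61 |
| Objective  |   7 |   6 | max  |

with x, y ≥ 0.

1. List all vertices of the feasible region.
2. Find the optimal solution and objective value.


1. (0, 0), (14.75, 0), (13.75, 2), (10, 7), (9, 8), (0, 11)
2. x = 10, y = 7, z = 112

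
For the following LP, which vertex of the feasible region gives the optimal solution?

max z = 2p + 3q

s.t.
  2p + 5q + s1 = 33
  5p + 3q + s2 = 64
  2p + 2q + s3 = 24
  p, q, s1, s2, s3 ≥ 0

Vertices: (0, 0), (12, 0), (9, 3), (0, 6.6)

Evaluate the objective at each vertex of the feasible region:
  z(0, 0) = 0
  z(12, 0) = 24
  z(9, 3) = 27  ←
  z(0, 6.6) = 19.8
The maximum is at p = 9, q = 3.

(9, 3)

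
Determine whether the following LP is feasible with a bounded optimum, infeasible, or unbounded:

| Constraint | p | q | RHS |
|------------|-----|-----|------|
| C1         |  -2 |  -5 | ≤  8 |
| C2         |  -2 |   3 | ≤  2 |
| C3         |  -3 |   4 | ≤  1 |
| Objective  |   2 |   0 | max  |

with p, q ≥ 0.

Unbounded (objective can increase without bound)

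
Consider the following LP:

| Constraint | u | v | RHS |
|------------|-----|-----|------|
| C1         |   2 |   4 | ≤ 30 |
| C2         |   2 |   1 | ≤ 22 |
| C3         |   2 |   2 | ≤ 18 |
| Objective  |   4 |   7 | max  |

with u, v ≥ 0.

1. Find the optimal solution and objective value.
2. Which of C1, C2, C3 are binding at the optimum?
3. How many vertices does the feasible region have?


1. u = 3, v = 6, z = 54
2. C1, C3
3. 4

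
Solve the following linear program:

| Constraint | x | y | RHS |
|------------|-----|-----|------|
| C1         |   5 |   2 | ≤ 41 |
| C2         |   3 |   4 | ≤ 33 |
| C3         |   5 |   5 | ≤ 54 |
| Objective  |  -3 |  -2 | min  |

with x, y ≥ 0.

Evaluate the objective at each vertex of the feasible region:
  z(0, 0) = 0
  z(8.2, 0) = -24.6
  z(7, 3) = -27  ←
  z(0, 8.25) = -16.5
The minimum is at x = 7, y = 3.

x = 7, y = 3, z = -27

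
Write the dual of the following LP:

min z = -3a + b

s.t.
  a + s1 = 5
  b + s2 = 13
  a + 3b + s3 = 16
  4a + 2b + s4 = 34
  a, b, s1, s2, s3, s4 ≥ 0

Primal min cᵀx s.t. Ax ≤ b, x ≥ 0  →  Dual max −bᵀy s.t. Aᵀy ≥ −c, y ≥ 0.

Maximize: z = -5y1 - 13y2 - 16y3 - 34y4

Subject to:
  y1 + y3 + 4y4 ≥ 3
  y2 + 3y3 + 2y4 ≥ -1
  y1, y2, y3, y4 ≥ 0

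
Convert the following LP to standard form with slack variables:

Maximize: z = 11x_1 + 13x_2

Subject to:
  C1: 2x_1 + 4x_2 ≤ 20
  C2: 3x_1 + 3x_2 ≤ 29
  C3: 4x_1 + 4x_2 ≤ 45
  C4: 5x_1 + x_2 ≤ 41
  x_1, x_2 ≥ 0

max z = 11x_1 + 13x_2

s.t.
  2x_1 + 4x_2 + s1 = 20
  3x_1 + 3x_2 + s2 = 29
  4x_1 + 4x_2 + s3 = 45
  5x_1 + x_2 + s4 = 41
  x_1, x_2, s1, s2, s3, s4 ≥ 0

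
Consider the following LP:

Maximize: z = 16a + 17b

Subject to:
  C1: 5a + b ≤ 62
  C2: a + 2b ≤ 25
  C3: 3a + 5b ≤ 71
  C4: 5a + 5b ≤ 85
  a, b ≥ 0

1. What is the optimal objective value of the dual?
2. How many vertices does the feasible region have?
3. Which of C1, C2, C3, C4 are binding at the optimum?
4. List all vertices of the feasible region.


1. 280
2. 5
3. C2, C4
4. (0, 0), (12.4, 0), (11.25, 5.75), (9, 8), (0, 12.5)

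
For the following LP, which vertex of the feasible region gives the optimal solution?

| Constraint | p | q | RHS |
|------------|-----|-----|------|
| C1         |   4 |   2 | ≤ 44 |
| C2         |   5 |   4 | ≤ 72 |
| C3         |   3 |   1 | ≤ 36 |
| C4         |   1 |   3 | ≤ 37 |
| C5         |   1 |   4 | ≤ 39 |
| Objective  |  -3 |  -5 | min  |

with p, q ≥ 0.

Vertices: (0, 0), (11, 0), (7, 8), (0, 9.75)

Evaluate the objective at each vertex of the feasible region:
  z(0, 0) = 0
  z(11, 0) = -33
  z(7, 8) = -61  ←
  z(0, 9.75) = -48.75
The minimum is at p = 7, q = 8.

(7, 8)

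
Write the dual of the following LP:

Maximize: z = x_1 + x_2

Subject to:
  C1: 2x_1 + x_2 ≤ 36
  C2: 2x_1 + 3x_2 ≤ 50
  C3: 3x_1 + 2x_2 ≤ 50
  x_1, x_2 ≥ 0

Primal max cᵀx s.t. Ax ≤ b, x ≥ 0  →  Dual min bᵀy s.t. Aᵀy ≥ c, y ≥ 0.

Minimize: z = 36y1 + 50y2 + 50y3

Subject to:
  2y1 + 2y2 + 3y3 ≥ 1
  y1 + 3y2 + 2y3 ≥ 1
  y1, y2, y3 ≥ 0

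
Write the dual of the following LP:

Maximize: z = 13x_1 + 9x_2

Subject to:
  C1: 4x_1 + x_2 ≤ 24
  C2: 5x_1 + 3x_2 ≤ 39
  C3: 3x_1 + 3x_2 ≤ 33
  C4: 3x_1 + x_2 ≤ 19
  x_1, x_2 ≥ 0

Primal max cᵀx s.t. Ax ≤ b, x ≥ 0  →  Dual min bᵀy s.t. Aᵀy ≥ c, y ≥ 0.

Minimize: z = 24y1 + 39y2 + 33y3 + 19y4

Subject to:
  4y1 + 5y2 + 3y3 + 3y4 ≥ 13
  y1 + 3y2 + 3y3 + y4 ≥ 9
  y1, y2, y3, y4 ≥ 0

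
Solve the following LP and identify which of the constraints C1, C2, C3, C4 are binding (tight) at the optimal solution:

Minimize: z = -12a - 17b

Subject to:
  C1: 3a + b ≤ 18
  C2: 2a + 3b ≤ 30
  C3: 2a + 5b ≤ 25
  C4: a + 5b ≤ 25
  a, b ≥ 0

At a = 5, b = 3, compute slack b - a·x for each constraint:
  C1: 18 − 18 = 0  (binding)
  C2: 30 − 19 = 11  (slack)
  C3: 25 − 25 = 0  (binding)
  C4: 25 − 20 = 5  (slack)

Optimal: a = 5, b = 3
Binding: C1, C3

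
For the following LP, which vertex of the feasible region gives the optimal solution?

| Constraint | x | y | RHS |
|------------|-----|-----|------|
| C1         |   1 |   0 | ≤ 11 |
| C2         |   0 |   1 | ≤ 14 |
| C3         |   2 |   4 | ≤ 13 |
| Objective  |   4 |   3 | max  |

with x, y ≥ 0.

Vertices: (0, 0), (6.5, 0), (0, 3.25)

Evaluate the objective at each vertex of the feasible region:
  z(0, 0) = 0
  z(6.5, 0) = 26  ←
  z(0, 3.25) = 9.75
The maximum is at x = 6.5, y = 0.

(6.5, 0)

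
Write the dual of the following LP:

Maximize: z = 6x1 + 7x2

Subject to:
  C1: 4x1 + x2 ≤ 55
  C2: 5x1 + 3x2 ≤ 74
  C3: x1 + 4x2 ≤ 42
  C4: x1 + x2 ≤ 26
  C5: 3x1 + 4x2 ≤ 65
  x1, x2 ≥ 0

Primal max cᵀx s.t. Ax ≤ b, x ≥ 0  →  Dual min bᵀy s.t. Aᵀy ≥ c, y ≥ 0.

Minimize: z = 55y1 + 74y2 + 42y3 + 26y4 + 65y5

Subject to:
  4y1 + 5y2 + y3 + y4 + 3y5 ≥ 6
  y1 + 3y2 + 4y3 + y4 + 4y5 ≥ 7
  y1, y2, y3, y4, y5 ≥ 0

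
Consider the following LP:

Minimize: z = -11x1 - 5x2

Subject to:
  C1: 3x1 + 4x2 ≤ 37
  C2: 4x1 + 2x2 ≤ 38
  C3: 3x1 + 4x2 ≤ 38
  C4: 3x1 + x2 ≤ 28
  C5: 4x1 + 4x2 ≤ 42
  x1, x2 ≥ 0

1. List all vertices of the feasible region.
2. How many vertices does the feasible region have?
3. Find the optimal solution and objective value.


1. (0, 0), (9.333, 0), (9, 1), (8.5, 2), (5, 5.5), (0, 9.25)
2. 6
3. x1 = 9, x2 = 1, z = -104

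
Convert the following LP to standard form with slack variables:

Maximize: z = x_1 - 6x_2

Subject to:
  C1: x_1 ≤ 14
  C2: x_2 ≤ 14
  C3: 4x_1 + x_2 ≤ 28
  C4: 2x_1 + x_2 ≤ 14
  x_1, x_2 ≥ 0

max z = x_1 - 6x_2

s.t.
  x_1 + s1 = 14
  x_2 + s2 = 14
  4x_1 + x_2 + s3 = 28
  2x_1 + x_2 + s4 = 14
  x_1, x_2, s1, s2, s3, s4 ≥ 0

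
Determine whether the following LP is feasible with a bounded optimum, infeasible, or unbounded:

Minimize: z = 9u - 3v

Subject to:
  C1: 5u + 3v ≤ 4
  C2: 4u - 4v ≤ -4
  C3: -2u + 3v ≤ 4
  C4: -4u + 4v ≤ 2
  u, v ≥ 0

Infeasible (no feasible solution exists)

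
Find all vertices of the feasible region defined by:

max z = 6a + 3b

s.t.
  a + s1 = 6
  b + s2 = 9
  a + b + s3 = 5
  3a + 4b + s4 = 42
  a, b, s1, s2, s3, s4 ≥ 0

(0, 0), (5, 0), (0, 5)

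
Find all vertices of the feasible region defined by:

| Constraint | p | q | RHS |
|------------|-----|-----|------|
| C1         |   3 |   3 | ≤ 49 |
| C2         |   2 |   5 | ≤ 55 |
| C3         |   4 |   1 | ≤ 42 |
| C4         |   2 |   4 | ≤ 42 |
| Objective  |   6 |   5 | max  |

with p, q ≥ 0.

(0, 0), (10.5, 0), (9, 6), (0, 10.5)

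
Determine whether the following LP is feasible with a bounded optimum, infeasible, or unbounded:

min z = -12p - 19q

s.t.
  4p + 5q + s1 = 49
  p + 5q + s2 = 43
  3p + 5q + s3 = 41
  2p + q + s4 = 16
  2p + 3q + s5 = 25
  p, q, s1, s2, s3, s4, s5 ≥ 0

Feasible with a bounded optimal solution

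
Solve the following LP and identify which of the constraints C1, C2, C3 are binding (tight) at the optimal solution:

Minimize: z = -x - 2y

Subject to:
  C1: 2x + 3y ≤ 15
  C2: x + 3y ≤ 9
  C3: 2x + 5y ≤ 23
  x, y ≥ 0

At x = 6, y = 1, compute slack b - a·x for each constraint:
  C1: 15 − 15 = 0  (binding)
  C2: 9 − 9 = 0  (binding)
  C3: 23 − 17 = 6  (slack)

Optimal: x = 6, y = 1
Binding: C1, C2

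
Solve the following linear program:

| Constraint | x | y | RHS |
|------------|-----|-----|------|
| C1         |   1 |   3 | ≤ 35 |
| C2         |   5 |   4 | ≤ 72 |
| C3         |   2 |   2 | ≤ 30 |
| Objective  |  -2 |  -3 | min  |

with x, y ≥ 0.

Evaluate the objective at each vertex of the feasible region:
  z(0, 0) = 0
  z(14.4, 0) = -28.8
  z(12, 3) = -33
  z(5, 10) = -40  ←
  z(0, 11.67) = -35
The minimum is at x = 5, y = 10.

x = 5, y = 10, z = -40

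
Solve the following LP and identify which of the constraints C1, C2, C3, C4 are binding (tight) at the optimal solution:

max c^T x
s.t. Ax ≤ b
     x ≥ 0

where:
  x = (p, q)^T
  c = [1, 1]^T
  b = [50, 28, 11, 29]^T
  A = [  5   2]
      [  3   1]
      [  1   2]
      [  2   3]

At p = 9, q = 1, compute slack b - a·x for each constraint:
  C1: 50 − 47 = 3  (slack)
  C2: 28 − 28 = 0  (binding)
  C3: 11 − 11 = 0  (binding)
  C4: 29 − 21 = 8  (slack)

Optimal: p = 9, q = 1
Binding: C2, C3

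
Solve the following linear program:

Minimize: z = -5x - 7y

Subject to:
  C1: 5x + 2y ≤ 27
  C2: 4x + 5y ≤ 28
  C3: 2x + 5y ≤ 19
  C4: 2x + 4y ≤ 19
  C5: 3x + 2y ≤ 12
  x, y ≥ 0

Evaluate the objective at each vertex of the feasible region:
  z(0, 0) = 0
  z(4, 0) = -20
  z(2, 3) = -31  ←
  z(0, 3.8) = -26.6
The minimum is at x = 2, y = 3.

x = 2, y = 3, z = -31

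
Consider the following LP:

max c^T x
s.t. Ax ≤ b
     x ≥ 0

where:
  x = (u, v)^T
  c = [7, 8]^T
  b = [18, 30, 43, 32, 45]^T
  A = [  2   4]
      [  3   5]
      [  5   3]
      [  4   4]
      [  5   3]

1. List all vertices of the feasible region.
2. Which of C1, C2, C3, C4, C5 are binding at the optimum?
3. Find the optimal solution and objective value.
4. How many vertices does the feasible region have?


1. (0, 0), (8, 0), (7, 1), (0, 4.5)
2. C1, C4
3. u = 7, v = 1, z = 57
4. 4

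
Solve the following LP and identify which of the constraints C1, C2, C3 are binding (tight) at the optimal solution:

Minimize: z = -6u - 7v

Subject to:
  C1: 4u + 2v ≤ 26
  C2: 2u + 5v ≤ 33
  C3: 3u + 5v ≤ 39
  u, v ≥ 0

At u = 4, v = 5, compute slack b - a·x for each constraint:
  C1: 26 − 26 = 0  (binding)
  C2: 33 − 33 = 0  (binding)
  C3: 39 − 37 = 2  (slack)

Optimal: u = 4, v = 5
Binding: C1, C2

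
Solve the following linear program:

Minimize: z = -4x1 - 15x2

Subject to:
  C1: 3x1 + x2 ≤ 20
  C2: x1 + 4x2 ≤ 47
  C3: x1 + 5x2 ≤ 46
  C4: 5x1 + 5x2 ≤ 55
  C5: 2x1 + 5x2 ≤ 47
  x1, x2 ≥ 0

Evaluate the objective at each vertex of the feasible region:
  z(0, 0) = 0
  z(6.667, 0) = -26.67
  z(4.5, 6.5) = -115.5
  z(2.667, 8.333) = -135.7
  z(1, 9) = -139  ←
  z(0, 9.2) = -138
The minimum is at x1 = 1, x2 = 9.

x1 = 1, x2 = 9, z = -139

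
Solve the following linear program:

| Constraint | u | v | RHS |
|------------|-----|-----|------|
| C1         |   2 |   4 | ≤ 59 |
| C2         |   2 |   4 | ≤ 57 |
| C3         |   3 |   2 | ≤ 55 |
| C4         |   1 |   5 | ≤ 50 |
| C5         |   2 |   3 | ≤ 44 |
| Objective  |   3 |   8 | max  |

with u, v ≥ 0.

Evaluate the objective at each vertex of the feasible region:
  z(0, 0) = 0
  z(18.33, 0) = 55
  z(15.4, 4.4) = 81.4
  z(10, 8) = 94  ←
  z(0, 10) = 80
The maximum is at u = 10, v = 8.

u = 10, v = 8, z = 94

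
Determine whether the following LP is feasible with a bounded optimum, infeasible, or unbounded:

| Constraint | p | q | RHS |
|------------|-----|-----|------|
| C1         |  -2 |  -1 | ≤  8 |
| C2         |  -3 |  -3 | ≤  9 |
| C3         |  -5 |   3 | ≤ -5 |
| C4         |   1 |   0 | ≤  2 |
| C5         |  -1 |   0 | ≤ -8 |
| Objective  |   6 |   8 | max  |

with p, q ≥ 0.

Infeasible (no feasible solution exists)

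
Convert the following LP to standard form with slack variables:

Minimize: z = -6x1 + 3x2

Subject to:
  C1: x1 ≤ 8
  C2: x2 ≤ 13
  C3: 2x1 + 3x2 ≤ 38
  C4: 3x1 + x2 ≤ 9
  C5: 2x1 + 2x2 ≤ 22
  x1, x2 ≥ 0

min z = -6x1 + 3x2

s.t.
  x1 + s1 = 8
  x2 + s2 = 13
  2x1 + 3x2 + s3 = 38
  3x1 + x2 + s4 = 9
  2x1 + 2x2 + s5 = 22
  x1, x2, s1, s2, s3, s4, s5 ≥ 0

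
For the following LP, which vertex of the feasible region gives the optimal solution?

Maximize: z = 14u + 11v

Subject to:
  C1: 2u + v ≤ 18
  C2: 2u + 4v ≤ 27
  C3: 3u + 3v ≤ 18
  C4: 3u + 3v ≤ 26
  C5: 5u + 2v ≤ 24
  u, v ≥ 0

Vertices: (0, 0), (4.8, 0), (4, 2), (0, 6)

Evaluate the objective at each vertex of the feasible region:
  z(0, 0) = 0
  z(4.8, 0) = 67.2
  z(4, 2) = 78  ←
  z(0, 6) = 66
The maximum is at u = 4, v = 2.

(4, 2)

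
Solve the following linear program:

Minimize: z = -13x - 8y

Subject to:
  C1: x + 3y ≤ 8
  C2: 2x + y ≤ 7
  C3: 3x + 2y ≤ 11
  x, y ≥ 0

Evaluate the objective at each vertex of the feasible region:
  z(0, 0) = 0
  z(3.5, 0) = -45.5
  z(3, 1) = -47  ←
  z(2.429, 1.857) = -46.43
  z(0, 2.667) = -21.33
The minimum is at x = 3, y = 1.

x = 3, y = 1, z = -47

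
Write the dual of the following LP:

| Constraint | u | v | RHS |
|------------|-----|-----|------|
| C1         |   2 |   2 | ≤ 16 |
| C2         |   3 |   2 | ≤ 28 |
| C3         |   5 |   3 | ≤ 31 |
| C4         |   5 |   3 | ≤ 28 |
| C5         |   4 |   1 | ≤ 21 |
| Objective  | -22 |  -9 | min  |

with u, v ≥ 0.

Primal min cᵀx s.t. Ax ≤ b, x ≥ 0  →  Dual max −bᵀy s.t. Aᵀy ≥ −c, y ≥ 0.

Maximize: z = -16y1 - 28y2 - 31y3 - 28y4 - 21y5

Subject to:
  2y1 + 3y2 + 5y3 + 5y4 + 4y5 ≥ 22
  2y1 + 2y2 + 3y3 + 3y4 + y5 ≥ 9
  y1, y2, y3, y4, y5 ≥ 0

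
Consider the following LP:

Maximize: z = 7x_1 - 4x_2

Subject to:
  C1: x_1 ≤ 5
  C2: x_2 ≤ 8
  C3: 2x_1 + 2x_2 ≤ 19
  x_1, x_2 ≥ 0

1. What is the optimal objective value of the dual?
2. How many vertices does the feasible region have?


1. 35
2. 5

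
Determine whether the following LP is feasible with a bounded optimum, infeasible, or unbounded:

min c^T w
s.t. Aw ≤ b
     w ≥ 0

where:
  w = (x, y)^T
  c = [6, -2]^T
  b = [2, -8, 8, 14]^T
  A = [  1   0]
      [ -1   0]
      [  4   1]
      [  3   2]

Infeasible (no feasible solution exists)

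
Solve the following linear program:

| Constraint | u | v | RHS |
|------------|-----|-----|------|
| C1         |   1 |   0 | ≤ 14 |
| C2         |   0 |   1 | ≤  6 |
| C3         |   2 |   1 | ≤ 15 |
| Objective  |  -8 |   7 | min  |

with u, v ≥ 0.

Evaluate the objective at each vertex of the feasible region:
  z(0, 0) = 0
  z(7.5, 0) = -60  ←
  z(4.5, 6) = 6
  z(0, 6) = 42
The minimum is at u = 7.5, v = 0.

u = 7.5, v = 0, z = -60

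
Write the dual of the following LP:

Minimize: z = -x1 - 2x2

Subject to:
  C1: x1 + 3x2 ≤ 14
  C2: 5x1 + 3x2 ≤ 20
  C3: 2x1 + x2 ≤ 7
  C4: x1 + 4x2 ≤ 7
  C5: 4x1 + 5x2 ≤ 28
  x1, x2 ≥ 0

Primal min cᵀx s.t. Ax ≤ b, x ≥ 0  →  Dual max −bᵀy s.t. Aᵀy ≥ −c, y ≥ 0.

Maximize: z = -14y1 - 20y2 - 7y3 - 7y4 - 28y5

Subject to:
  y1 + 5y2 + 2y3 + y4 + 4y5 ≥ 1
  3y1 + 3y2 + y3 + 4y4 + 5y5 ≥ 2
  y1, y2, y3, y4, y5 ≥ 0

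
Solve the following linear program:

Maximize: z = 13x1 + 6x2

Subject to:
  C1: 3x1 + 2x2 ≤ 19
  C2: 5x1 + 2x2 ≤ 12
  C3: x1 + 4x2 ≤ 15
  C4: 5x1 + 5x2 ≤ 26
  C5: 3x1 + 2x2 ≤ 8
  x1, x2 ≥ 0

Evaluate the objective at each vertex of the feasible region:
  z(0, 0) = 0
  z(2.4, 0) = 31.2
  z(2, 1) = 32  ←
  z(0.2, 3.7) = 24.8
  z(0, 3.75) = 22.5
The maximum is at x1 = 2, x2 = 1.

x1 = 2, x2 = 1, z = 32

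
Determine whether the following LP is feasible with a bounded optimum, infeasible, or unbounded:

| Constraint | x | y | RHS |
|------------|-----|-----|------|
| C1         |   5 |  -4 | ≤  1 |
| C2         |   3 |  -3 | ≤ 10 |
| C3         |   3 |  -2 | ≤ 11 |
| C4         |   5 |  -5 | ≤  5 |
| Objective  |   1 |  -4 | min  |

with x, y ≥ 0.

Unbounded (objective can decrease without bound)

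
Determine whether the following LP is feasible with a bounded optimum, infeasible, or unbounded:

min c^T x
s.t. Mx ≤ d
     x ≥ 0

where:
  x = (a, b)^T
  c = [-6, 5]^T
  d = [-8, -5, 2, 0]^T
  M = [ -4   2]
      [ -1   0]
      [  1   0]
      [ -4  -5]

Infeasible (no feasible solution exists)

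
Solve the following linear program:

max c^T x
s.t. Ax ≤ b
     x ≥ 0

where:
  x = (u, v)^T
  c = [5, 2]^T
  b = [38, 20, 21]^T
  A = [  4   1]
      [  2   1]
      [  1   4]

Evaluate the objective at each vertex of the feasible region:
  z(0, 0) = 0
  z(9.5, 0) = 47.5
  z(9, 2) = 49  ←
  z(8.429, 3.143) = 48.43
  z(0, 5.25) = 10.5
The maximum is at u = 9, v = 2.

u = 9, v = 2, z = 49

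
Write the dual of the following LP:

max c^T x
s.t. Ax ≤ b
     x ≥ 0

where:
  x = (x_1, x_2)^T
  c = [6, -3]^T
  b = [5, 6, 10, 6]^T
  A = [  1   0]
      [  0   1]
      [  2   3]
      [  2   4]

Primal max cᵀx s.t. Ax ≤ b, x ≥ 0  →  Dual min bᵀy s.t. Aᵀy ≥ c, y ≥ 0.

Minimize: z = 5y1 + 6y2 + 10y3 + 6y4

Subject to:
  y1 + 2y3 + 2y4 ≥ 6
  y2 + 3y3 + 4y4 ≥ -3
  y1, y2, y3, y4 ≥ 0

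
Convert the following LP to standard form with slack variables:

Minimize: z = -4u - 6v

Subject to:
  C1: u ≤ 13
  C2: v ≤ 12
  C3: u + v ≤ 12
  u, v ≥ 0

min z = -4u - 6v

s.t.
  u + s1 = 13
  v + s2 = 12
  u + v + s3 = 12
  u, v, s1, s2, s3 ≥ 0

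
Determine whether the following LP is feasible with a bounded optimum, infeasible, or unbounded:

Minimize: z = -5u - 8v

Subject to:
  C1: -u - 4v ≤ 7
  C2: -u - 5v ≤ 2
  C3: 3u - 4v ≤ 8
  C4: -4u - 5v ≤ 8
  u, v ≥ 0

Unbounded (objective can decrease without bound)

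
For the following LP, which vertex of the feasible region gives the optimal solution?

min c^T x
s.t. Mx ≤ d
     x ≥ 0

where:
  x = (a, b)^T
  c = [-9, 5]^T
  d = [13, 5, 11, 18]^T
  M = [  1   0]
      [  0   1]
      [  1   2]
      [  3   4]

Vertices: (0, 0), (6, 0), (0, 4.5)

Evaluate the objective at each vertex of the feasible region:
  z(0, 0) = 0
  z(6, 0) = -54  ←
  z(0, 4.5) = 22.5
The minimum is at a = 6, b = 0.

(6, 0)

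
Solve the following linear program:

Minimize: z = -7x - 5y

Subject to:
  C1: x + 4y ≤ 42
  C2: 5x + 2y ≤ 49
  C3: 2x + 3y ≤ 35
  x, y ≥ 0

Evaluate the objective at each vertex of the feasible region:
  z(0, 0) = 0
  z(9.8, 0) = -68.6
  z(7, 7) = -84  ←
  z(2.8, 9.8) = -68.6
  z(0, 10.5) = -52.5
The minimum is at x = 7, y = 7.

x = 7, y = 7, z = -84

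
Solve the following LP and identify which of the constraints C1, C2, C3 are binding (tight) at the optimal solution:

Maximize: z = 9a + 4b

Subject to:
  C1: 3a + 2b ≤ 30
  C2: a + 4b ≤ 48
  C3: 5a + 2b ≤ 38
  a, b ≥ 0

At a = 4, b = 9, compute slack b - a·x for each constraint:
  C1: 30 − 30 = 0  (binding)
  C2: 48 − 40 = 8  (slack)
  C3: 38 − 38 = 0  (binding)

Optimal: a = 4, b = 9
Binding: C1, C3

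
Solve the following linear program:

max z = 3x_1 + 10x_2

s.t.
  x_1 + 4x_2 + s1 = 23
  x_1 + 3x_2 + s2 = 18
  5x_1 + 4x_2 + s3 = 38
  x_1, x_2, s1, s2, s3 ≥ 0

Evaluate the objective at each vertex of the feasible region:
  z(0, 0) = 0
  z(7.6, 0) = 22.8
  z(3.818, 4.727) = 58.73
  z(3, 5) = 59  ←
  z(0, 5.75) = 57.5
The maximum is at x_1 = 3, x_2 = 5.

x_1 = 3, x_2 = 5, z = 59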